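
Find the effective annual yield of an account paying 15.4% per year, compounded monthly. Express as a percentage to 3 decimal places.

16.535%

EAR = (1 + 15.4%/12)^12 − 1 = (1 + 0.0128333)^12 − 1.
(1 + 0.0128333)^12 ≈ 1.165349, so EAR ≈ 16.53485%.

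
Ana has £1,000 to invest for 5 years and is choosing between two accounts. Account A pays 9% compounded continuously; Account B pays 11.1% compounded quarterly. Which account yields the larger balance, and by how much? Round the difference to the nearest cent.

A: e^(0.09·5) = e^0.45 ≈ 1.568312185, so 1,000 × 1.568312185 ≈ 1,568.3122.
B: (1 + 0.02775)^20 ≈ 1.728819725, so 1,000 × 1.728819725 ≈ 1,728.8197.
Difference ≈ 160.5075 in favor of B.

Account B, by £160.51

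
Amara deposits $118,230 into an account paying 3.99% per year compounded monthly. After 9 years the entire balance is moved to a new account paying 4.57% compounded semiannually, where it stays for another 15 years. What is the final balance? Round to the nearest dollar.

Phase 1: 118,230·(1 + 0.003325)^108 ≈ 169,209.2638.
Phase 2: 169,209.2638·(1 + 0.02285)^30 ≈ 333,259.5633.

$333,260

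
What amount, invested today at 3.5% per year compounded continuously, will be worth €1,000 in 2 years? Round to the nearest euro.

P = A·e^(−rt) = 1,000·e^(−0.07).
e^(−0.07) ≈ 0.93239382, so P ≈ 932.3938.

€932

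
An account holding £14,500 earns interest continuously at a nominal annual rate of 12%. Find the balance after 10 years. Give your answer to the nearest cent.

£48,141.70

A = P·e^(rt) = 14,500·e^(0.12·10) = 14,500·e^1.2.
e^1.2 ≈ 3.3201169227, so A ≈ 48,141.6954.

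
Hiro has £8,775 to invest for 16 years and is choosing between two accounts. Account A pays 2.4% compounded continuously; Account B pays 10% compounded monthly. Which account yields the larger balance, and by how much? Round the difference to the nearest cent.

Account B, by £30,292.68

Account A growth factor: e^(0.024·16) = e^0.384 ≈ 1.4681454417; balance ≈ 12,882.9763.
Account B growth factor: (1 + 0.1/12)^192 ≈ 4.9203031301; balance ≈ 43,175.6600.
Account B is larger by 30,292.6837.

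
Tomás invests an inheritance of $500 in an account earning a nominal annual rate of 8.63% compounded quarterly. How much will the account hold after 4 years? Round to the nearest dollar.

$704

Growth factor = (1 + 0.021575)^16 ≈ 1.40709721.
A ≈ 500 × 1.40709721 ≈ 703.5486.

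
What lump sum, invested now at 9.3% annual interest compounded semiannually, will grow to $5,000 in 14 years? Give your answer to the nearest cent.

Periodic rate = 9.3%/2 = 0.0465; 28 periods.
P = 5,000/(1 + 0.0465)^28 ≈ 5,000/3.570249072 ≈ 1,400.4625.

$1,400.46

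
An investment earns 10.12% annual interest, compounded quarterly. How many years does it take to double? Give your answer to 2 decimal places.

6.94 years

(1 + 0.0253)^(4t) = 2.
4t = ln 2 / ln(1 + 0.0253) ≈ 0.69315/0.0249853 ≈ 27.7423.
t ≈ 6.9356.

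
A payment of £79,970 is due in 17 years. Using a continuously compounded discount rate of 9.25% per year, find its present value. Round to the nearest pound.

£16,596

P = A·e^(−rt) = 79,970·e^(−1.5725).
e^(−1.5725) ≈ 0.207525719, so P ≈ 16,595.8317.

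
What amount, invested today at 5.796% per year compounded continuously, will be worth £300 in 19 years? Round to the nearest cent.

P = A·e^(−rt) = 300·e^(−1.10124).
e^(−1.10124) ≈ 0.332458579, so P ≈ 99.7376.

£99.74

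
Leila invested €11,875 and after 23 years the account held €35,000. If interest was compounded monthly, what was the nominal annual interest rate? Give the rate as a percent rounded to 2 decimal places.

4.71%

(1 + r/12)^276 = 35,000/11,875 = 2.94737.
1 + r/12 = 2.94737^(1/276) ≈ 1.003924, so r/12 ≈ 0.00392403.
r ≈ 12·0.00392403 = 4.70884%.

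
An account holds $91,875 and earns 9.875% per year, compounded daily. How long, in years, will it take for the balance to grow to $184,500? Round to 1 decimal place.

7.1 years

(1 + 0.000270548)^(365t) = 184,500/91,875 = 2.0082.
365t·ln(1 + 0.000270548) = ln(2.0082); 365t = 0.69722/0.000270511 ≈ 2577.4168.
t ≈ 7.0614 years.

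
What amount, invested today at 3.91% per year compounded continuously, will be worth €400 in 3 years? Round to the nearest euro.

€356

P = A·e^(−rt) = 400·e^(−0.1173).
e^(−0.1173) ≈ 0.889318358, so P ≈ 355.7273.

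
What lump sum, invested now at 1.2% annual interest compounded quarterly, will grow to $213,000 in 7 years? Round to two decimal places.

Periodic rate = 1.2%/4 = 0.003; 28 periods.
P = 213,000/(1 + 0.003)^28 ≈ 213,000/1.08749213463 ≈ 195,863.4856.

$195,863.49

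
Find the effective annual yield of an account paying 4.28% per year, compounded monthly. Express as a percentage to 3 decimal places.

EAR = (1 + 4.28%/12)^12 − 1 = (1 + 0.00356667)^12 − 1.
(1 + 0.00356667)^12 ≈ 1.04365, so EAR ≈ 4.36497%.

4.365%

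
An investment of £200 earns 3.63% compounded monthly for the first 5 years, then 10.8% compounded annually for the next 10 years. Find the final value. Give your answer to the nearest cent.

£668.55

Phase 1: 200·(1 + 0.003025)^60 ≈ 239.7372.
Phase 2: 239.7372·(1 + 0.108)^10 ≈ 668.5487.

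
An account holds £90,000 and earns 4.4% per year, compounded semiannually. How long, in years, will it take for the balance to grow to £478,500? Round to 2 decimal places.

38.39 years

We need (1 + 0.022)^(2t) = 5.3167, so 2t = ln 5.3167 / ln 1.022 ≈ 76.7800.
t ≈ 76.7800/2 = 38.3900 years.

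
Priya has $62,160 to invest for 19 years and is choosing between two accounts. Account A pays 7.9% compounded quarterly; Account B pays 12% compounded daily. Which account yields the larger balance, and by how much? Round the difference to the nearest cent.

Account B, by $332,680.31

A: (1 + 0.01975)^76 ≈ 4.42101779693, so 62,160 × 4.42101779693 ≈ 274,810.4663.
B: (1 + 0.12/365)^6935 ≈ 9.77301765249, so 62,160 × 9.77301765249 ≈ 607,490.7773.
Difference ≈ 332,680.3110 in favor of B.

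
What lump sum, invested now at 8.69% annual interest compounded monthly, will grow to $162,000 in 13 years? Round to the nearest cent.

$52,560.62

Growth factor = (1 + 0.0869/12)^156 ≈ 3.0821554873.
P = 162,000/3.0821554873 ≈ 52,560.6189.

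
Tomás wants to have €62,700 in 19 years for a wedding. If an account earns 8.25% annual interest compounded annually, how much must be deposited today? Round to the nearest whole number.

Growth factor = (1 + 0.0825)^19 ≈ 4.5095187342.
P = 62,700/4.5095187342 ≈ 13,903.9227.

€13,904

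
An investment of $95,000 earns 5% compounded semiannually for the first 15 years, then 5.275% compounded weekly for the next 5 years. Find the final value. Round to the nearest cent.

$259,374.14

Phase 1: 95,000·(1 + 0.025)^30 ≈ 199,268.9200.
Phase 2: 199,268.9200·(1 + 0.05275/52)^260 ≈ 259,374.1419.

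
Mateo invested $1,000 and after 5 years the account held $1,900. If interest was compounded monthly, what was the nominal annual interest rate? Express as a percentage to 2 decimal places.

(1 + r/12)^60 = 1,900/1,000 = 1.9.
1 + r/12 = 1.9^(1/60) ≈ 1.010755, so r/12 ≈ 0.010755.
r ≈ 12·0.010755 = 12.90599%.

12.91%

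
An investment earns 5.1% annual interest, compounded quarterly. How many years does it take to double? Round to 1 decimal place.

(1 + 0.01275)^(4t) = 2.
4t = ln 2 / ln(1 + 0.01275) ≈ 0.69315/0.0126694 ≈ 54.7103.
t ≈ 13.6776.

13.7 years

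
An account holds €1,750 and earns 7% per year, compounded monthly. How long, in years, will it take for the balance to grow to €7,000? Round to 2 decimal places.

(1 + 0.00583333)^(12t) = 7,000/1,750 = 4.
12t·ln(1 + 0.00583333) = ln(4); 12t = 1.3863/0.00581639 ≈ 238.3429.
t ≈ 19.8619 years.

19.86 years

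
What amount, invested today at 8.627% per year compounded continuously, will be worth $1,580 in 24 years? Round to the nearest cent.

$199.28

P = A·e^(−rt) = 1,580·e^(−2.07048).
e^(−2.07048) ≈ 0.1261252271, so P ≈ 199.2779.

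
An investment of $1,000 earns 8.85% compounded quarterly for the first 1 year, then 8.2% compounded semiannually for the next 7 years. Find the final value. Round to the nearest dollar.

Phase 1: 1,000·(1 + 0.022125)^4 ≈ 1,091.4807.
Phase 2: 1,091.4807·(1 + 0.041)^14 ≈ 1,915.6945.

$1,916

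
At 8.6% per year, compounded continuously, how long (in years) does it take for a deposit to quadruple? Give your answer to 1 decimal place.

e^(0.086t) = 4, so 0.086t = ln 4 ≈ 1.3863.
t ≈ 1.3863/0.086 ≈ 16.1197.

16.1 years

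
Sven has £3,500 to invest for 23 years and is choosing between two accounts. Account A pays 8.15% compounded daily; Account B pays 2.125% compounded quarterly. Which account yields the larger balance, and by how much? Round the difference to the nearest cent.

Account A, by £17,108.09

Account A growth factor: (1 + 0.0815/365)^8395 ≈ 6.5161959002; balance ≈ 22,806.6857.
Account B growth factor: (1 + 0.0053125)^92 ≈ 1.628169435; balance ≈ 5,698.5930.
Account A is larger by 17,108.0926.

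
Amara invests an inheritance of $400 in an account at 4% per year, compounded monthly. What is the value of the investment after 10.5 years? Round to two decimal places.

Periodic rate = 4%/12 = 0.00333333; periods = 12·10.5 = 126.
A = 400·(1 + 0.04/12)^126 ≈ 400·1.52089892 ≈ 608.3596.

$608.36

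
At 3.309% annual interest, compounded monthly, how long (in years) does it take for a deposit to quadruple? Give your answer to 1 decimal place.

(1 + 0.0027575)^(12t) = 4.
12t = ln 4 / ln(1 + 0.0027575) ≈ 1.3863/0.00275371 ≈ 503.4288.
t ≈ 41.9524.

42.0 years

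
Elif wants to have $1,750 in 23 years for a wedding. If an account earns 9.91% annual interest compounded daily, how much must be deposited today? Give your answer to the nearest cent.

$179.18

Growth factor = (1 + 0.0991/365)^8395 ≈ 9.766817132.
P = 1,750/9.766817132 ≈ 179.1781.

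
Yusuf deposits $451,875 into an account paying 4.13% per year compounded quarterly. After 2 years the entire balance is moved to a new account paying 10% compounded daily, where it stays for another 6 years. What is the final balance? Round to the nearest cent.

$893,815.97

Phase 1: 451,875·(1 + 0.010325)^8 ≈ 490,576.9184.
Phase 2: 490,576.9184·(1 + 0.1/365)^2190 ≈ 893,815.9722.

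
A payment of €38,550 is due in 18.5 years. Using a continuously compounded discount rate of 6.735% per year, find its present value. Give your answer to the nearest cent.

€11,089.30

P = A·e^(−rt) = 38,550·e^(−1.245975).
e^(−1.245975) ≈ 0.28766030256, so P ≈ 11,089.3047.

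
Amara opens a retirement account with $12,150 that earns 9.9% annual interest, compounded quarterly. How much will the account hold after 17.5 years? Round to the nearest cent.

$67,271.51

Periodic rate = 9.9%/4 = 0.02475; periods = 4·17.5 = 70.
A = 12,150·(1 + 0.02475)^70 ≈ 12,150·5.5367496797 ≈ 67,271.5086.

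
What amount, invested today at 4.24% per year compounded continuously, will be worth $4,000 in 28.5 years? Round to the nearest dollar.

$1,195

P = A·e^(−rt) = 4,000·e^(−1.2084).
e^(−1.2084) ≈ 0.298674777, so P ≈ 1,194.6991.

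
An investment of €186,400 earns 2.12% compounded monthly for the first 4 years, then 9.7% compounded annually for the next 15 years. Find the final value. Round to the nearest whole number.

€813,469

After 4 years at 2.12%: 186,400 × 1.08841790815 ≈ 202,881.0981.
Then 15 years at 9.7%: 202,881.0981 × 4.00958489858 ≈ 813,468.9871.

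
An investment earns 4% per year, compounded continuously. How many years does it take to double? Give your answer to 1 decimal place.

e^(0.04t) = 2, so 0.04t = ln 2 ≈ 0.69315.
t ≈ 0.69315/0.04 ≈ 17.3287.

17.3 years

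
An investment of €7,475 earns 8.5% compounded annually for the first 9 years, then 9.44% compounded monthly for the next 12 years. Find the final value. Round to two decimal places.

€48,141.84

After 9 years at 8.5%: 7,475 × 2.0838557068 ≈ 15,576.8214.
Then 12 years at 9.44%: 15,576.8214 × 3.09060712 ≈ 48,141.8352.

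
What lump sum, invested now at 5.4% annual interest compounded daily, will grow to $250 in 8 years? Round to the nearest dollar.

$162

Growth factor = (1 + 0.054/365)^2920 ≈ 1.5402859.
P = 250/1.5402859 ≈ 162.3075.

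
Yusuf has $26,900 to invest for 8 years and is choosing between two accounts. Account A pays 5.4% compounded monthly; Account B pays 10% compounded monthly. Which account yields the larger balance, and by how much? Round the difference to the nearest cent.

Account A growth factor: (1 + 0.0045)^96 ≈ 1.538843109; balance ≈ 41,394.8796.
Account B growth factor: (1 + 0.1/12)^96 ≈ 2.218175631; balance ≈ 59,668.9245.
Account B is larger by 18,274.0448.

Account B, by $18,274.04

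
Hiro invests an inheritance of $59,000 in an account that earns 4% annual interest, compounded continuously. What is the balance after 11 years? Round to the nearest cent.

$91,609.73

A = P·e^(rt) = 59,000·e^(0.04·11) = 59,000·e^0.44.
e^0.44 ≈ 1.5527072185, so A ≈ 91,609.7259.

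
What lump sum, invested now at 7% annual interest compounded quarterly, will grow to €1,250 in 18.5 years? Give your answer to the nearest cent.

€346.23

Periodic rate = 7%/4 = 0.0175; 74 periods.
P = 1,250/(1 + 0.0175)^74 ≈ 1,250/3.610330202 ≈ 346.2287.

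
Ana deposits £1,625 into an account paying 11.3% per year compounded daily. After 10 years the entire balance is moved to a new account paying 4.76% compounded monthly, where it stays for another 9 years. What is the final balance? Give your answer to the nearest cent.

Phase 1: 1,625·(1 + 0.113/365)^3650 ≈ 5,029.5622.
Phase 2: 5,029.5622·(1 + 0.0476/12)^108 ≈ 7,712.8326.

£7,712.83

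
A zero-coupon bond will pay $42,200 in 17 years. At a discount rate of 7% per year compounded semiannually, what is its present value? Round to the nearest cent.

Growth factor = (1 + 0.035)^34 ≈ 3.2208603342.
P = 42,200/3.2208603342 ≈ 13,102.0894.

$13,102.09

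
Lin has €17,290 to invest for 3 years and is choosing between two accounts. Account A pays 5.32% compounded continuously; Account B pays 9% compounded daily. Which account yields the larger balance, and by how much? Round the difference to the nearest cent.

Account A growth factor: e^(0.0532·3) = e^0.1596 ≈ 1.1730415605; balance ≈ 20,281.8886.
Account B growth factor: (1 + 0.09/365)^1095 ≈ 1.309920853; balance ≈ 22,648.5315.
Account B is larger by 2,366.6430.

Account B, by €2,366.64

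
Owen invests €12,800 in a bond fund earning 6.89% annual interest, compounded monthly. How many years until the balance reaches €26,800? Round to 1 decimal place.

We need (1 + 0.00574167)^(12t) = 2.0938, so 12t = ln 2.0938 / ln 1.005742 ≈ 129.0699.
t ≈ 129.0699/12 = 10.7558 years.

10.8 years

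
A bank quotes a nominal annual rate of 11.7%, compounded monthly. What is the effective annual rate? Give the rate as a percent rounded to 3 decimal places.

One year is 12 periods at 0.00975 each: (1 + 0.00975)^12 ≈ 1.123483.
EAR = 1.123483 − 1 ≈ 12.34826%.

12.348%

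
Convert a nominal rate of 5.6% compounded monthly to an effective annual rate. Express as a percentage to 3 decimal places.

5.746%

One year is 12 periods at 0.00466667 each: (1 + 0.00466667)^12 ≈ 1.05746.
EAR = 1.05746 − 1 ≈ 5.74599%.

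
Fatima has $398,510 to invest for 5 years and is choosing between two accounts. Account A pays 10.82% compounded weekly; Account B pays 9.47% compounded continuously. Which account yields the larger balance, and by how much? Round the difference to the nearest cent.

A: (1 + 0.1082/52)^260 ≈ 1.71675852018, so 398,510 × 1.71675852018 ≈ 684,145.4379.
B: e^(0.0947·5) = e^0.4735 ≈ 1.6056039843, so 398,510 × 1.6056039843 ≈ 639,849.2438.
Difference ≈ 44,296.1941 in favor of A.

Account A, by $44,296.19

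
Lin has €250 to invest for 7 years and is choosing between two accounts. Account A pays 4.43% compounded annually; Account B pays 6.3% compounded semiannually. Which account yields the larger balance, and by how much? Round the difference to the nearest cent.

Account B, by €47.31

Account A growth factor: (1 + 0.0443)^7 ≈ 1.35449356; balance ≈ 338.6234.
Account B growth factor: (1 + 0.0315)^14 ≈ 1.54372256; balance ≈ 385.9306.
Account B is larger by 47.3072.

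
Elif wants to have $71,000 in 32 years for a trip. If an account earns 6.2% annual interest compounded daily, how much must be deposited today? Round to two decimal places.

$9,765.43

Periodic rate = 6.2%/365 = 0.000169863; 11680 periods.
P = 71,000/(1 + 0.062/365)^11680 ≈ 71,000/7.2705468949 ≈ 9,765.4277.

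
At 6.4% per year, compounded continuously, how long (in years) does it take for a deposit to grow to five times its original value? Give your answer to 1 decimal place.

25.1 years

e^(0.064t) = 5, so 0.064t = ln 5 ≈ 1.6094.
t ≈ 1.6094/0.064 ≈ 25.1475.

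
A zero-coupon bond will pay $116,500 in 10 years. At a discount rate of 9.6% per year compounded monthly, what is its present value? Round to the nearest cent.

Periodic rate = 9.6%/12 = 0.008; 120 periods.
P = 116,500/(1 + 0.008)^120 ≈ 116,500/2.60173975528 ≈ 44,777.7299.

$44,777.73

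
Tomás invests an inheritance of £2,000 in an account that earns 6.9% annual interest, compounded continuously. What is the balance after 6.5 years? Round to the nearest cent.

A = P·e^(rt) = 2,000·e^(0.069·6.5) = 2,000·e^0.4485.
e^0.4485 ≈ 1.565961481, so A ≈ 3,131.9230.

£3,131.92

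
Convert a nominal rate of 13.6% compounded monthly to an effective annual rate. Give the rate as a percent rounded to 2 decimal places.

14.48%

EAR = (1 + 13.6%/12)^12 − 1 = (1 + 0.0113333)^12 − 1.
(1 + 0.0113333)^12 ≈ 1.144806, so EAR ≈ 14.48059%.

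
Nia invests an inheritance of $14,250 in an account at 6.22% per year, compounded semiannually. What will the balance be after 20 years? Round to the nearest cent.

Growth factor = (1 + 0.0311)^40 ≈ 3.4043286072.
A ≈ 14,250 × 3.4043286072 ≈ 48,511.6827.

$48,511.68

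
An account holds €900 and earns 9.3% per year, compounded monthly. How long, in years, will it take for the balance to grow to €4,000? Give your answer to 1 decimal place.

16.1 years

(1 + 0.00775)^(12t) = 4,000/900 = 4.4444.
12t·ln(1 + 0.00775) = ln(4.4444); 12t = 1.4917/0.00772012 ≈ 193.2165.
t ≈ 16.1014 years.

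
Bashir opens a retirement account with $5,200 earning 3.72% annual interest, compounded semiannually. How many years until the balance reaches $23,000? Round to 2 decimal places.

40.34 years

(1 + 0.0186)^(2t) = 23,000/5,200 = 4.4231.
2t·ln(1 + 0.0186) = ln(4.4231); 2t = 1.4868/0.0184291 ≈ 80.6785.
t ≈ 40.3393 years.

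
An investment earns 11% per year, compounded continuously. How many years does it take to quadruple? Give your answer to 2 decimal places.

12.60 years

e^(0.11t) = 4, so 0.11t = ln 4 ≈ 1.3863.
t ≈ 1.3863/0.11 ≈ 12.6027.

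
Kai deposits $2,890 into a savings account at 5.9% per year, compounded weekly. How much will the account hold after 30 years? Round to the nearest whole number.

Periodic rate = 5.9%/52 = 0.00113462; periods = 52·30 = 1560.
A = 2,890·(1 + 0.059/52)^1560 ≈ 2,890·5.8649656439 ≈ 16,949.7507.

$16,950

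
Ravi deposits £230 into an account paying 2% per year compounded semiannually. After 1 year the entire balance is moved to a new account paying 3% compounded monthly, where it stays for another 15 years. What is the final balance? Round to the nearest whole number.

Phase 1: 230·(1 + 0.01)^2 ≈ 234.6230.
Phase 2: 234.6230·(1 + 0.0025)^180 ≈ 367.7555.

£368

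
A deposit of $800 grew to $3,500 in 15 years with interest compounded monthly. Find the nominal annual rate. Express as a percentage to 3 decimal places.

The 180-period growth factor is 3,500/800 = 4.375.
r/12 = 4.375^(1/180) − 1 ≈ 0.00823319, so r ≈ 12·0.00823319 = 9.87983%.

9.880%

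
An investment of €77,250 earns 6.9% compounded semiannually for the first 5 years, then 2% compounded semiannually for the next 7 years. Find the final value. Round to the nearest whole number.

€124,653

After 5 years at 6.9%: 77,250 × 1.40379906889 ≈ 108,443.4781.
Then 7 years at 2%: 108,443.4781 × 1.14947421324 ≈ 124,652.9816.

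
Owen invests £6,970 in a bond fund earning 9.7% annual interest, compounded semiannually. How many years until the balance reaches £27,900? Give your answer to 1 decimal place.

(1 + 0.0485)^(2t) = 27,900/6,970 = 4.0029.
2t·ln(1 + 0.0485) = ln(4.0029); 2t = 1.387/0.0473606 ≈ 29.2862.
t ≈ 14.6431 years.

14.6 years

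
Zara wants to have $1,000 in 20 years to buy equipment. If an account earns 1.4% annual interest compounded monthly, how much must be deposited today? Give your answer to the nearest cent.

$755.91

Growth factor = (1 + 0.014/12)^240 ≈ 1.32291389.
P = 1,000/1.32291389 ≈ 755.9071.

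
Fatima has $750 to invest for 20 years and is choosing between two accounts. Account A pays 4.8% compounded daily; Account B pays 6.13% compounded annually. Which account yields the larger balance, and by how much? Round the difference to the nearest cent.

Account B, by $506.39

Account A growth factor: (1 + 0.048/365)^7300 ≈ 2.611531634; balance ≈ 1,958.6487.
Account B growth factor: (1 + 0.0613)^20 ≈ 3.286724367; balance ≈ 2,465.0433.
Account B is larger by 506.3945.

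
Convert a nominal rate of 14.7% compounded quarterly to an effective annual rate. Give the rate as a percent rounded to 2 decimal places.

EAR = (1 + 14.7%/4)^4 − 1 = (1 + 0.03675)^4 − 1.
(1 + 0.03675)^4 ≈ 1.155304, so EAR ≈ 15.53037%.

15.53%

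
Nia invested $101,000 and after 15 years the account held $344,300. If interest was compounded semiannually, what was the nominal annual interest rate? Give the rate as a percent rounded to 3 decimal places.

8.345%

(1 + r/2)^30 = 344,300/101,000 = 3.40891.
1 + r/2 = 3.40891^(1/30) ≈ 1.041727, so r/2 ≈ 0.0417268.
r ≈ 2·0.0417268 = 8.34537%.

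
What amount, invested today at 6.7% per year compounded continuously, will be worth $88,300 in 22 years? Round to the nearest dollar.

P = A·e^(−rt) = 88,300·e^(−1.474).
e^(−1.474) ≈ 0.2290076202, so P ≈ 20,221.3729.

$20,221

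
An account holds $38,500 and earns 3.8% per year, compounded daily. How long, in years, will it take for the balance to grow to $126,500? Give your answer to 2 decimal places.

31.31 years

(1 + 0.00010411)^(365t) = 126,500/38,500 = 3.2857.
365t·ln(1 + 0.00010411) = ln(3.2857); 365t = 1.1896/0.000104104 ≈ 11426.8628.
t ≈ 31.3065 years.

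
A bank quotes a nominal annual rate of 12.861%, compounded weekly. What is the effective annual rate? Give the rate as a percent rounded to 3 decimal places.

One year is 52 periods at 0.00247327 each: (1 + 0.00247327)^52 ≈ 1.137066.
EAR = 1.137066 − 1 ≈ 13.70660%.

13.707%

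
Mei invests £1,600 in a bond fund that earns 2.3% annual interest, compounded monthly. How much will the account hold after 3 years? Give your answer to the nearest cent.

Growth factor = (1 + 0.023/12)^36 ≈ 1.071365453.
A ≈ 1,600 × 1.071365453 ≈ 1,714.1847.

£1,714.18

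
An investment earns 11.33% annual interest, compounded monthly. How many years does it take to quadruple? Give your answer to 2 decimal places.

12.29 years

(1 + 0.00944167)^(12t) = 4.
12t = ln 4 / ln(1 + 0.00944167) ≈ 1.3863/0.00939737 ≈ 147.5194.
t ≈ 12.2933.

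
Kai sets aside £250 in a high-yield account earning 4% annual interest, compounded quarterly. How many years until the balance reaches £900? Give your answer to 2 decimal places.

We need (1 + 0.01)^(4t) = 3.6, so 4t = ln 3.6 / ln 1.01 ≈ 128.7328.
t ≈ 128.7328/4 = 32.1832 years.

32.18 years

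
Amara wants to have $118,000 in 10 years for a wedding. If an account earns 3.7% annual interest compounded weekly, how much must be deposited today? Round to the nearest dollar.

Growth factor = (1 + 0.037/52)^520 ≈ 1.44754414556.
P = 118,000/1.44754414556 ≈ 81,517.3757.

$81,517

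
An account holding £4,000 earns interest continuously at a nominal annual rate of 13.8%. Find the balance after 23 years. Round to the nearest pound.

A = P·e^(rt) = 4,000·e^(0.138·23) = 4,000·e^3.174.
e^3.174 ≈ 23.902905008, so A ≈ 95,611.6200.

£95,612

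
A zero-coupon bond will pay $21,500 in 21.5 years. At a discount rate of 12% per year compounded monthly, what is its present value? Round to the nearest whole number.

$1,650

Periodic rate = 12%/12 = 0.01; 258 periods.
P = 21,500/(1 + 0.01)^258 ≈ 21,500/13.029100557 ≈ 1,650.1523.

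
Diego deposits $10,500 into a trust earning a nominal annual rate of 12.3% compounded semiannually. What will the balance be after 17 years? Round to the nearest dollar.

$79,886

Periodic rate = 12.3%/2 = 0.0615; periods = 2·17 = 34.
A = 10,500·(1 + 0.0615)^34 ≈ 10,500·7.6081654624 ≈ 79,885.7374.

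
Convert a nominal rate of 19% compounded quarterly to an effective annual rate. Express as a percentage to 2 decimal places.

20.40%

One year is 4 periods at 0.0475 each: (1 + 0.0475)^4 ≈ 1.203971.
EAR = 1.203971 − 1 ≈ 20.39713%.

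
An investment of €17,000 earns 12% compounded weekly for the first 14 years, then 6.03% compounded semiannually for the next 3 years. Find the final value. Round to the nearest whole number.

Phase 1: 17,000·(1 + 0.12/52)^728 ≈ 91,038.0781.
Phase 2: 91,038.0781·(1 + 0.03015)^6 ≈ 108,799.2451.

€108,799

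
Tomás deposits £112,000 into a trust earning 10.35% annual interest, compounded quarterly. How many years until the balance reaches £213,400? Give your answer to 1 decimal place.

(1 + 0.025875)^(4t) = 213,400/112,000 = 1.9054.
4t·ln(1 + 0.025875) = ln(1.9054); 4t = 0.64467/0.0255459 ≈ 25.2357.
t ≈ 6.3089 years.

6.3 years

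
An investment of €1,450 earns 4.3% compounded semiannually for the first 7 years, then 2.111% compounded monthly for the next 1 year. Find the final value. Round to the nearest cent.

After 7 years at 4.3%: 1,450 × 1.346905708 ≈ 1,953.0133.
Then 1 years at 2.111%: 1,953.0133 × 1.02131545 ≈ 1,994.6426.

€1,994.64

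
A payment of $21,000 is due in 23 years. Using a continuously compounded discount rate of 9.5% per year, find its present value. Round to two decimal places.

$2,362.03

P = A·e^(−rt) = 21,000·e^(−2.185).
e^(−2.185) ≈ 0.11247773365, so P ≈ 2,362.0324.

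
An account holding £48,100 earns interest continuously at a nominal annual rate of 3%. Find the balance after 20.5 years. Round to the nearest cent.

A = P·e^(rt) = 48,100·e^(0.03·20.5) = 48,100·e^0.615.
e^0.615 ≈ 1.8496565996, so A ≈ 88,968.4824.

£88,968.48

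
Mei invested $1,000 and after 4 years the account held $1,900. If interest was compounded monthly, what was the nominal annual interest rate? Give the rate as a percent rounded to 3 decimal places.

(1 + r/12)^48 = 1,900/1,000 = 1.9.
1 + r/12 = 1.9^(1/48) ≈ 1.013462, so r/12 ≈ 0.0134618.
r ≈ 12·0.0134618 = 16.15411%.

16.154%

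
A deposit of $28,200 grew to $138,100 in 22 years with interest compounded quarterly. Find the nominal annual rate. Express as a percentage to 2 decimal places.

The 88-period growth factor is 138,100/28,200 = 4.89716.
r/4 = 4.89716^(1/88) − 1 ≈ 0.0182168, so r ≈ 4·0.0182168 = 7.28674%.

7.29%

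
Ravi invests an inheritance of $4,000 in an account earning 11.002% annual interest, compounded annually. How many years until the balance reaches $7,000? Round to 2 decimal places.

(1 + 0.11002)^t = 7,000/4,000 = 1.75.
t·ln(1 + 0.11002) = ln(1.75); t = 0.55962/0.104378 ≈ 5.3614.

5.36 years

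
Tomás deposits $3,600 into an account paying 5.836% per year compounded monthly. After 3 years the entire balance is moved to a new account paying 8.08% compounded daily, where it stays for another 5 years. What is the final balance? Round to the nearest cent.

$6,420.81

Phase 1: 3,600·(1 + 0.05836/12)^36 ≈ 4,287.0098.
Phase 2: 4,287.0098·(1 + 0.0808/365)^1825 ≈ 6,420.8132.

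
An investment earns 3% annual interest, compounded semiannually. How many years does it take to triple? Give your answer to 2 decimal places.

(1 + 0.015)^(2t) = 3.
2t = ln 3 / ln(1 + 0.015) ≈ 1.0986/0.0148886 ≈ 73.7888.
t ≈ 36.8944.

36.89 years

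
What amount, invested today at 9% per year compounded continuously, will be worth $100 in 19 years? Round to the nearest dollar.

$18

P = A·e^(−rt) = 100·e^(−1.71).
e^(−1.71) ≈ 0.18086579, so P ≈ 18.0866.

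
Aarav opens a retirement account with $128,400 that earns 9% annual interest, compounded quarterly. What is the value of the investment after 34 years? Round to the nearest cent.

$2,647,135.01

Periodic rate = 9%/4 = 0.0225; periods = 4·34 = 136.
A = 128,400·(1 + 0.0225)^136 ≈ 128,400·20.61631628867 ≈ 2,647,135.0115.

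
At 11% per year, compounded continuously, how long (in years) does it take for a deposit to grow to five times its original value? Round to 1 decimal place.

e^(0.11t) = 5, so 0.11t = ln 5 ≈ 1.6094.
t ≈ 1.6094/0.11 ≈ 14.6313.

14.6 years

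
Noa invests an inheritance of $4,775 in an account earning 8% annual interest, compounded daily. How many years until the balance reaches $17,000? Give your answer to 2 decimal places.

(1 + 0.000219178)^(365t) = 17,000/4,775 = 3.5602.
365t·ln(1 + 0.000219178) = ln(3.5602); 365t = 1.2698/0.000219154 ≈ 5794.1858.
t ≈ 15.8745 years.

15.87 years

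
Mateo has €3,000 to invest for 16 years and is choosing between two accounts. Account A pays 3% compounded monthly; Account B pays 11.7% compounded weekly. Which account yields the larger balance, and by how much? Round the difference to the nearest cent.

A: (1 + 0.0025)^192 ≈ 1.61510666, so 3,000 × 1.61510666 ≈ 4,845.3200.
B: (1 + 0.00225)^832 ≈ 6.4876291362, so 3,000 × 6.4876291362 ≈ 19,462.8874.
Difference ≈ 14,617.5674 in favor of B.

Account B, by €14,617.57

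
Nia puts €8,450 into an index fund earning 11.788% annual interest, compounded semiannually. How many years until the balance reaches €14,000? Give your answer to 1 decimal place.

4.4 years

(1 + 0.05894)^(2t) = 14,000/8,450 = 1.6568.
2t·ln(1 + 0.05894) = ln(1.6568); 2t = 0.50489/0.0572684 ≈ 8.8162.
t ≈ 4.4081 years.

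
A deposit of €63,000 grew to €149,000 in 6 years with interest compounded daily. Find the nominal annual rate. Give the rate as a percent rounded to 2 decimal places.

The 2190-period growth factor is 149,000/63,000 = 2.36508.
r/365 = 2.36508^(1/2190) − 1 ≈ 0.000393142, so r ≈ 365·0.000393142 = 14.34968%.

14.35%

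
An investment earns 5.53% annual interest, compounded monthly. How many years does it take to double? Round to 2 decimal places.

(1 + 0.00460833)^(12t) = 2.
12t = ln 2 / ln(1 + 0.00460833) ≈ 0.69315/0.00459775 ≈ 150.7580.
t ≈ 12.5632.

12.56 years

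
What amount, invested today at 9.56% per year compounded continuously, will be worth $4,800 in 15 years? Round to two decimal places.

$1,144.10

P = A·e^(−rt) = 4,800·e^(−1.434).
e^(−1.434) ≈ 0.2383535985, so P ≈ 1,144.0973.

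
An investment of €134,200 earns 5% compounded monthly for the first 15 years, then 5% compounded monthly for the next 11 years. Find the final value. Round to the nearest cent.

Phase 1: 134,200·(1 + 0.05/12)^180 ≈ 283,659.0677.
Phase 2: 283,659.0677·(1 + 0.05/12)^132 ≈ 491,091.4637.

€491,091.46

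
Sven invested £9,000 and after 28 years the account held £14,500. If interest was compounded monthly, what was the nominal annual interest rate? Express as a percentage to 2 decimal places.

The 336-period growth factor is 14,500/9,000 = 1.61111.
r/12 = 1.61111^(1/336) − 1 ≈ 0.00142042, so r ≈ 12·0.00142042 = 1.70451%.

1.70%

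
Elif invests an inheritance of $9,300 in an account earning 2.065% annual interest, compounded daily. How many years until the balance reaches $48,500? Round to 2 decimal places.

We need (1 + 0.0000565753)^(365t) = 5.2151, so 365t = ln 5.2151 / ln 1.000057 ≈ 29192.8611.
t ≈ 29192.8611/365 = 79.9804 years.

79.98 years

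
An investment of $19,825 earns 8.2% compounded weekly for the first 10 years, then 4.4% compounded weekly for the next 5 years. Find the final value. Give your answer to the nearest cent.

$56,047.80

Phase 1: 19,825·(1 + 0.082/52)^520 ≈ 44,983.5968.
Phase 2: 44,983.5968·(1 + 0.044/52)^260 ≈ 56,047.7992.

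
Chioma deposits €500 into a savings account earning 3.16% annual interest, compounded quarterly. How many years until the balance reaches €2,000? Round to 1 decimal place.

44.0 years

(1 + 0.0079)^(4t) = 2,000/500 = 4.
4t·ln(1 + 0.0079) = ln(4); 4t = 1.3863/0.00786896 ≈ 176.1725.
t ≈ 44.0431 years.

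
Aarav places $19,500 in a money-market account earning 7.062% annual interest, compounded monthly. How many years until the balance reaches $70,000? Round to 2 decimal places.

(1 + 0.005885)^(12t) = 70,000/19,500 = 3.5897.
12t·ln(1 + 0.005885) = ln(3.5897); 12t = 1.2781/0.00586775 ≈ 217.8144.
t ≈ 18.1512 years.

18.15 years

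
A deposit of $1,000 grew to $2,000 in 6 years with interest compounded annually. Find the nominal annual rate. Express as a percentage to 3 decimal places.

The 6-period growth factor is 2,000/1,000 = 2.
r = 2^(1/6) − 1 ≈ 0.122462, i.e. 12.24620%.

12.246%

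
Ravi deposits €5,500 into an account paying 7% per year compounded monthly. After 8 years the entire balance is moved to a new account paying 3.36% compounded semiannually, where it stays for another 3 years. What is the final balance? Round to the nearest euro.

After 8 years at 7%: 5,500 × 1.747826456 ≈ 9,613.0455.
Then 3 years at 3.36%: 9,613.0455 × 1.1051296356 ≈ 10,623.6615.

€10,624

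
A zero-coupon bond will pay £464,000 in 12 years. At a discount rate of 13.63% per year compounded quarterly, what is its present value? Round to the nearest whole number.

Periodic rate = 13.63%/4 = 0.034075; 48 periods.
P = 464,000/(1 + 0.034075)^48 ≈ 464,000/4.99456714474 ≈ 92,900.9435.

£92,901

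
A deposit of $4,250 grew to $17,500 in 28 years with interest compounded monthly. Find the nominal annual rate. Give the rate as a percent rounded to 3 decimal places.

The 336-period growth factor is 17,500/4,250 = 4.11765.
r/12 = 4.11765^(1/336) − 1 ≈ 0.00422103, so r ≈ 12·0.00422103 = 5.06524%.

5.065%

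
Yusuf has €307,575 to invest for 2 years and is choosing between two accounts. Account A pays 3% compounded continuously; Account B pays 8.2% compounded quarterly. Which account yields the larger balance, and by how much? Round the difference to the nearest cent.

Account A growth factor: e^(0.03·2) = e^0.06 ≈ 1.06183654655; balance ≈ 326,594.3758.
Account B growth factor: (1 + 0.0205)^8 ≈ 1.17626201454; balance ≈ 361,788.7891.
Account B is larger by 35,194.4133.

Account B, by €35,194.41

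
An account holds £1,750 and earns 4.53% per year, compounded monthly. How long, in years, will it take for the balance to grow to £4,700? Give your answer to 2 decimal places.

(1 + 0.003775)^(12t) = 4,700/1,750 = 2.6857.
12t·ln(1 + 0.003775) = ln(2.6857); 12t = 0.98795/0.00376789 ≈ 262.2014.
t ≈ 21.8501 years.

21.85 years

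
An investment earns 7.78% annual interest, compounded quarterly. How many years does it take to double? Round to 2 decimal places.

(1 + 0.01945)^(4t) = 2.
4t = ln 2 / ln(1 + 0.01945) ≈ 0.69315/0.0192633 ≈ 35.9828.
t ≈ 8.9957.

9.00 years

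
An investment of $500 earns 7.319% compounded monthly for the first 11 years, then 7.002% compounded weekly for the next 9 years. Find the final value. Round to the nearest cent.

$2,094.37

Phase 1: 500·(1 + 0.07319/12)^132 ≈ 1,115.7174.
Phase 2: 1,115.7174·(1 + 0.07002/52)^468 ≈ 2,094.3718.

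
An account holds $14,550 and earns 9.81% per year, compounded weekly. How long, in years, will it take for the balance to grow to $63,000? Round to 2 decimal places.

We need (1 + 0.00188654)^(52t) = 4.3299, so 52t = ln 4.3299 / ln 1.001887 ≈ 777.5753.
t ≈ 777.5753/52 = 14.9534 years.

14.95 years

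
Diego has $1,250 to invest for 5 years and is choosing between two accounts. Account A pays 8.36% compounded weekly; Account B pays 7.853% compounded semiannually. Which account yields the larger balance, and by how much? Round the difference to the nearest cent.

Account A growth factor: (1 + 0.0836/52)^260 ≈ 1.518410937; balance ≈ 1,898.0137.
Account B growth factor: (1 + 0.039265)^10 ≈ 1.469816151; balance ≈ 1,837.2702.
Account A is larger by 60.7435.

Account A, by $60.74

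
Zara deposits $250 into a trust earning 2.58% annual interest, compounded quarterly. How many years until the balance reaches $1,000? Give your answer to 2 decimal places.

We need (1 + 0.00645)^(4t) = 4, so 4t = ln 4 / ln 1.00645 ≈ 215.6218.
t ≈ 215.6218/4 = 53.9054 years.

53.91 years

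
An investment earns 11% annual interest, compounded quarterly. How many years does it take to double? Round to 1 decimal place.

6.4 years

(1 + 0.0275)^(4t) = 2.
4t = ln 2 / ln(1 + 0.0275) ≈ 0.69315/0.0271287 ≈ 25.5504.
t ≈ 6.3876.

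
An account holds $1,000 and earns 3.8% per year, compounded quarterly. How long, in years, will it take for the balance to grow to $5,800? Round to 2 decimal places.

(1 + 0.0095)^(4t) = 5,800/1,000 = 5.8.
4t·ln(1 + 0.0095) = ln(5.8); 4t = 1.7579/0.00945516 ≈ 185.9152.
t ≈ 46.4788 years.

46.48 years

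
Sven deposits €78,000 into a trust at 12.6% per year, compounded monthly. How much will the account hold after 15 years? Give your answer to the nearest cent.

€511,248.23

Periodic rate = 12.6%/12 = 0.0105; periods = 12·15 = 180.
A = 78,000·(1 + 0.0105)^180 ≈ 78,000·6.55446446436 ≈ 511,248.2282.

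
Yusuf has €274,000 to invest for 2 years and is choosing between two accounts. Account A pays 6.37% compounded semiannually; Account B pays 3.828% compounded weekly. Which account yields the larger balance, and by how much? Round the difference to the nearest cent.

A: (1 + 0.03185)^4 ≈ 1.13361680148, so 274,000 × 1.13361680148 ≈ 310,611.0036.
B: (1 + 0.03828/52)^104 ≈ 1.0795365556, so 274,000 × 1.0795365556 ≈ 295,793.0162.
Difference ≈ 14,817.9874 in favor of A.

Account A, by €14,817.99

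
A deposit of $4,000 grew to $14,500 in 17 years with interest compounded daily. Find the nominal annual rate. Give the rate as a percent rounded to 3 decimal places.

The 6205-period growth factor is 14,500/4,000 = 3.625.
r/365 = 3.625^(1/6205) − 1 ≈ 0.000207573, so r ≈ 365·0.000207573 = 7.57640%.

7.576%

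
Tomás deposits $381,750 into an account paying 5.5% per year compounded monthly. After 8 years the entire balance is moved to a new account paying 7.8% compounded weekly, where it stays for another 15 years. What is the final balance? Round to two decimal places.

Phase 1: 381,750·(1 + 0.055/12)^96 ≈ 592,150.4145.
Phase 2: 592,150.4145·(1 + 0.0015)^780 ≈ 1,906,232.4957.

$1,906,232.50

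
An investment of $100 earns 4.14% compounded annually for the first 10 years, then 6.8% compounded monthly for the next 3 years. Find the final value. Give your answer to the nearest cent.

$183.87

After 10 years at 4.14%: 100 × 1.50029179 ≈ 150.0292.
Then 3 years at 6.8%: 150.0292 × 1.22559222 ≈ 183.8746.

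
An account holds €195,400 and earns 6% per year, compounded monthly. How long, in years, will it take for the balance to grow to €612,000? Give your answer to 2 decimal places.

19.08 years

We need (1 + 0.005)^(12t) = 3.132, so 12t = ln 3.132 / ln 1.005 ≈ 228.9071.
t ≈ 228.9071/12 = 19.0756 years.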